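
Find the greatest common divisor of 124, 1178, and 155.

31

124 = 2^2 × 31
1178 = 2 × 19 × 31
155 = 5 × 31
gcd(124, 1178, 155) = 31.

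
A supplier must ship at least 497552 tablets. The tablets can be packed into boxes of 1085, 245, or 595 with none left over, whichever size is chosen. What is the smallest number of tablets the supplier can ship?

516460

The number of tablets must be a common multiple of 1085, 245, and 595, so a multiple of their LCM.
1085 = 5 × 7 × 31
245 = 5 × 7^2
595 = 5 × 7 × 17
LCM(1085, 245, 595) = 5 × 7^2 × 17 × 31 = 129115.
Smallest multiple of 129115 that is ≥ 497552: ⌈497552/129115⌉ × 129115 = 4 × 129115 = 516460.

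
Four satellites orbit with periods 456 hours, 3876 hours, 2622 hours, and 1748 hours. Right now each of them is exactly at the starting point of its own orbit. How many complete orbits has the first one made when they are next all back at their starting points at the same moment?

391 orbits

They are all back at their starting positions together after one LCM of the periods.
456 = 2^3 × 3 × 19
3876 = 2^2 × 3 × 17 × 19
2622 = 2 × 3 × 19 × 23
1748 = 2^2 × 19 × 23
LCM(456, 3876, 2622, 1748) = 2^3 × 3 × 17 × 19 × 23 = 178296.
Orbits for period 456: 178296 / 456 = 391.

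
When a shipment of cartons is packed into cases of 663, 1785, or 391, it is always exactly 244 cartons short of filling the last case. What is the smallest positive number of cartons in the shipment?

533471

Being 244 short of a full case of size k means N ≡ −244 (mod k), i.e. N + 244 is a multiple of each size.
663 = 3 × 13 × 17
1785 = 3 × 5 × 7 × 17
391 = 17 × 23
LCM(663, 1785, 391) = 3 × 5 × 7 × 13 × 17 × 23 = 533715.
Smallest positive N is 533715 − 244 = 533471.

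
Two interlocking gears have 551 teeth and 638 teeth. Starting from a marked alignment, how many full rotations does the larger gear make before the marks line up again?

They are all back at their starting positions together after one LCM of the periods.
551 = 19 × 29
638 = 2 × 11 × 29
LCM(551, 638) = 2 × 11 × 19 × 29 = 12122.
Rotations for period 638: 12122 / 638 = 19.

19 rotations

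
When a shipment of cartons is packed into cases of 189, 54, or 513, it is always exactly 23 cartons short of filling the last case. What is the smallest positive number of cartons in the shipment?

7159

Being 23 short of a full case of size k means N ≡ −23 (mod k), i.e. N + 23 is a multiple of each size.
189 = 3^3 × 7
54 = 2 × 3^3
513 = 3^3 × 19
LCM(189, 54, 513) = 2 × 3^3 × 7 × 19 = 7182.
Smallest positive N is 7182 − 23 = 7159.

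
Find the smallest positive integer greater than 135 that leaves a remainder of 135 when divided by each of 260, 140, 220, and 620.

N − 135 must be a common multiple of 260, 140, 220, and 620.
260 = 2^2 × 5 × 13
140 = 2^2 × 5 × 7
220 = 2^2 × 5 × 11
620 = 2^2 × 5 × 31
LCM(260, 140, 220, 620) = 2^2 × 5 × 7 × 11 × 13 × 31 = 620620.
Smallest N > 135 is LCM + 135 = 620620 + 135 = 620755.

620755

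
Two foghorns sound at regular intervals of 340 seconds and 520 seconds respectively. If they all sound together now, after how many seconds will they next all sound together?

8840 seconds

They coincide at every common multiple of the periods; the first is the LCM.
340 = 2^2 × 5 × 17
520 = 2^3 × 5 × 13
LCM(340, 520) = 2^3 × 5 × 13 × 17 = 8840.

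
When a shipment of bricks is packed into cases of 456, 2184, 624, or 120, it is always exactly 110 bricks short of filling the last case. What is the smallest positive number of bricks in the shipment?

Being 110 short of a full case of size k means N ≡ −110 (mod k), i.e. N + 110 is a multiple of each size.
456 = 2^3 × 3 × 19
2184 = 2^3 × 3 × 7 × 13
624 = 2^4 × 3 × 13
120 = 2^3 × 3 × 5
LCM(456, 2184, 624, 120) = 2^4 × 3 × 5 × 7 × 13 × 19 = 414960.
Smallest positive N is 414960 − 110 = 414850.

414850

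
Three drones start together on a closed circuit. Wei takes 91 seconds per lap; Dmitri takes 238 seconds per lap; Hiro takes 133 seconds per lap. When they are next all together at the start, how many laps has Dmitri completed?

The first common completion time is the LCM of the periods.
91 = 7 × 13
238 = 2 × 7 × 17
133 = 7 × 19
LCM(91, 238, 133) = 2 × 7 × 13 × 17 × 19 = 58786.
Laps for period 238: 58786 / 238 = 247.

247 laps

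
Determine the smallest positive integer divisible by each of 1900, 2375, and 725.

1900 = 2^2 × 5^2 × 19
2375 = 5^3 × 19
725 = 5^2 × 29
LCM(1900, 2375, 725) = 2^2 × 5^3 × 19 × 29 = 275500.

275500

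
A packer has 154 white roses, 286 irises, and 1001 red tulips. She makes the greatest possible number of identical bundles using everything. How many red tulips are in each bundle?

91

Number of bundles = gcd(154, 286, 1001).
154 = 2 × 7 × 11
286 = 2 × 11 × 13
1001 = 7 × 11 × 13
gcd(154, 286, 1001) = 11.
red tulips per bundle = 1001 / 11 = 91.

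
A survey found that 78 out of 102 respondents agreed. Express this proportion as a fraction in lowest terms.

78 = 2 × 3 × 13
102 = 2 × 3 × 17
gcd(78, 102) = 2 × 3 = 6.
Divide numerator and denominator by 6: 78/102 = 13/17.

13/17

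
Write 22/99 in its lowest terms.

22 = 2 × 11
99 = 3^2 × 11
gcd(22, 99) = 11.
Divide numerator and denominator by 11: 22/99 = 2/9.

2/9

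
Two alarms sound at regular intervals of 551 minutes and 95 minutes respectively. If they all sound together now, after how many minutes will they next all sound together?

The first simultaneous occurrence is after LCM of the individual periods.
551 = 19 × 29
95 = 5 × 19
LCM(551, 95) = 5 × 19 × 29 = 2755.

2755 minutes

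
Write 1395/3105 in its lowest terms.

31/69

1395 = 3^2 × 5 × 31
3105 = 3^3 × 5 × 23
gcd(1395, 3105) = 3^2 × 5 = 45.
Divide numerator and denominator by 45: 1395/3105 = 31/69.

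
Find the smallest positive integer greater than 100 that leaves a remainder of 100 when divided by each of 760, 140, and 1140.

N − 100 must be a common multiple of 760, 140, and 1140.
760 = 2^3 × 5 × 19
140 = 2^2 × 5 × 7
1140 = 2^2 × 3 × 5 × 19
LCM(760, 140, 1140) = 2^3 × 3 × 5 × 7 × 19 = 15960.
Smallest N > 100 is LCM + 100 = 15960 + 100 = 16060.

16060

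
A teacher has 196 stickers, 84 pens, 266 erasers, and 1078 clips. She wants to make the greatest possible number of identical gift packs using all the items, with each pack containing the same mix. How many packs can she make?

The pack count must divide each quantity, so the greatest is gcd(196, 84, 266, 1078).
196 = 2^2 × 7^2
84 = 2^2 × 3 × 7
266 = 2 × 7 × 19
1078 = 2 × 7^2 × 11
gcd(196, 84, 266, 1078) = 2 × 7 = 14.

14 packs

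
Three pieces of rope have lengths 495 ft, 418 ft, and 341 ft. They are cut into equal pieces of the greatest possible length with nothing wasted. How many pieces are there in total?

Piece length = gcd(495, 418, 341).
495 = 3^2 × 5 × 11
418 = 2 × 11 × 19
341 = 11 × 31
gcd(495, 418, 341) = 11.
Total pieces = 495/11 + 418/11 + 341/11 = 45 + 38 + 31 = 114.

114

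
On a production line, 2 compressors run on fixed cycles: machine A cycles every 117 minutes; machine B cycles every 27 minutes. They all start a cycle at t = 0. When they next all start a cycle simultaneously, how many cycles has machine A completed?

3 cycles

They are all back at their starting positions together after one LCM of the periods.
117 = 3^2 × 13
27 = 3^3
LCM(117, 27) = 3^3 × 13 = 351.
Cycles for period 117: 351 / 117 = 3.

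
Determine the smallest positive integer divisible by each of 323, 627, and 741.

323 = 17 × 19
627 = 3 × 11 × 19
741 = 3 × 13 × 19
LCM(323, 627, 741) = 3 × 11 × 13 × 17 × 19 = 138567.

138567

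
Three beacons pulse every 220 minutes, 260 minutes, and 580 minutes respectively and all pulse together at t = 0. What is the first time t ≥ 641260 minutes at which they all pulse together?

663520 minutes

Joint pulses occur at multiples of LCM(220, 260, 580).
220 = 2^2 × 5 × 11
260 = 2^2 × 5 × 13
580 = 2^2 × 5 × 29
LCM(220, 260, 580) = 2^2 × 5 × 11 × 13 × 29 = 82940.
Smallest multiple of 82940 that is ≥ 641260: ⌈641260/82940⌉ × 82940 = 8 × 82940 = 663520.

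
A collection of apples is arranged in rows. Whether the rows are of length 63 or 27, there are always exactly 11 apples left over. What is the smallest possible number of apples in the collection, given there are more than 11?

N − 11 must be a common multiple of 63 and 27.
63 = 3^2 × 7
27 = 3^3
LCM(63, 27) = 3^3 × 7 = 189.
Smallest N > 11 is LCM + 11 = 189 + 11 = 200.

200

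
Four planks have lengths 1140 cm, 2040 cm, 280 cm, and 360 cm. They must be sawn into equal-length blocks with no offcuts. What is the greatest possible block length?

The block length must divide every plank, so the greatest is gcd(1140, 2040, 280, 360).
1140 = 2^2 × 3 × 5 × 19
2040 = 2^3 × 3 × 5 × 17
280 = 2^3 × 5 × 7
360 = 2^3 × 3^2 × 5
gcd(1140, 2040, 280, 360) = 2^2 × 5 = 20.

20 cm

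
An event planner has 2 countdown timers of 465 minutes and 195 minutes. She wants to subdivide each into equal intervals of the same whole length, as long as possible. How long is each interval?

15 minutes

By the Euclidean algorithm:
465 = 2 × 195 + 75
195 = 2 × 75 + 45
75 = 1 × 45 + 30
45 = 1 × 30 + 15
30 = 2 × 15 + 0
gcd(465, 195) = 15.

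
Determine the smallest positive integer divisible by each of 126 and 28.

252

126 = 2 × 3^2 × 7
28 = 2^2 × 7
LCM(126, 28) = 2^2 × 3^2 × 7 = 252.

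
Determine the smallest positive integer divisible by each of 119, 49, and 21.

119 = 7 × 17
49 = 7^2
21 = 3 × 7
LCM(119, 49, 21) = 3 × 7^2 × 17 = 2499.

2499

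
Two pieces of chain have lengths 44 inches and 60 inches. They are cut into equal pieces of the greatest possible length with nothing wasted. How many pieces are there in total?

26

Piece length = gcd(44, 60).
44 = 2^2 × 11
60 = 2^2 × 3 × 5
gcd(44, 60) = 2^2 = 4.
Total pieces = 44/4 + 60/4 = 11 + 15 = 26.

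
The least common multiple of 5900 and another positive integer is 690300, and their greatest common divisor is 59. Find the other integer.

6903

gcd × lcm = product of the two integers, so the other integer is (59 × 690300) / 5900 = 6903.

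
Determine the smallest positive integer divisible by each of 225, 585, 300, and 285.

225 = 3^2 × 5^2
585 = 3^2 × 5 × 13
300 = 2^2 × 3 × 5^2
285 = 3 × 5 × 19
LCM(225, 585, 300, 285) = 2^2 × 3^2 × 5^2 × 13 × 19 = 222300.

222300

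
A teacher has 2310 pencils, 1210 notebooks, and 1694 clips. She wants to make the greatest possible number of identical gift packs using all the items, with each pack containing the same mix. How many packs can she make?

The pack count must divide each quantity, so the greatest is gcd(2310, 1210, 1694).
2310 = 2 × 3 × 5 × 7 × 11
1210 = 2 × 5 × 11^2
1694 = 2 × 7 × 11^2
gcd(2310, 1210, 1694) = 2 × 11 = 22.

22 packs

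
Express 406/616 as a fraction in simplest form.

406 = 2 × 7 × 29
616 = 2^3 × 7 × 11
gcd(406, 616) = 2 × 7 = 14.
Divide numerator and denominator by 14: 406/616 = 29/44.

29/44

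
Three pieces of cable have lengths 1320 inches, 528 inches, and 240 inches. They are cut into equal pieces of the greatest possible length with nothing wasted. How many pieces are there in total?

Piece length = gcd(1320, 528, 240).
1320 = 2^3 × 3 × 5 × 11
528 = 2^4 × 3 × 11
240 = 2^4 × 3 × 5
gcd(1320, 528, 240) = 2^3 × 3 = 24.
Total pieces = 1320/24 + 528/24 + 240/24 = 55 + 22 + 10 = 87.

87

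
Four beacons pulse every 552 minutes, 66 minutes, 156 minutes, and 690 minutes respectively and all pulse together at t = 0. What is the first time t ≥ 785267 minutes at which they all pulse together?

Joint pulses occur at multiples of LCM(552, 66, 156, 690).
552 = 2^3 × 3 × 23
66 = 2 × 3 × 11
156 = 2^2 × 3 × 13
690 = 2 × 3 × 5 × 23
LCM(552, 66, 156, 690) = 2^3 × 3 × 5 × 11 × 13 × 23 = 394680.
Smallest multiple of 394680 that is ≥ 785267: ⌈785267/394680⌉ × 394680 = 2 × 394680 = 789360.

789360 minutes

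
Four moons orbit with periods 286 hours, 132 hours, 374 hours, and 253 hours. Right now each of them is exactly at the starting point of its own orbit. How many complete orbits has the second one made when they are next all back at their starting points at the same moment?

The first common completion time is the LCM of the periods.
286 = 2 × 11 × 13
132 = 2^2 × 3 × 11
374 = 2 × 11 × 17
253 = 11 × 23
LCM(286, 132, 374, 253) = 2^2 × 3 × 11 × 13 × 17 × 23 = 670956.
Orbits for period 132: 670956 / 132 = 5083.

5083 orbits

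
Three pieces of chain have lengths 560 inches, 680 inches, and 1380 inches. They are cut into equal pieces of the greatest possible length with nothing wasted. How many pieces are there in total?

131

Piece length = gcd(560, 680, 1380).
560 = 2^4 × 5 × 7
680 = 2^3 × 5 × 17
1380 = 2^2 × 3 × 5 × 23
gcd(560, 680, 1380) = 2^2 × 5 = 20.
Total pieces = 560/20 + 680/20 + 1380/20 = 28 + 34 + 69 = 131.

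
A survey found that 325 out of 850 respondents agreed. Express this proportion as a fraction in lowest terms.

13/34

325 = 5^2 × 13
850 = 2 × 5^2 × 17
gcd(325, 850) = 5^2 = 25.
Divide numerator and denominator by 25: 325/850 = 13/34.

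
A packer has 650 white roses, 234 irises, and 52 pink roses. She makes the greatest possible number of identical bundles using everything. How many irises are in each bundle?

Number of bundles = gcd(650, 234, 52).
650 = 2 × 5^2 × 13
234 = 2 × 3^2 × 13
52 = 2^2 × 13
gcd(650, 234, 52) = 2 × 13 = 26.
irises per bundle = 234 / 26 = 9.

9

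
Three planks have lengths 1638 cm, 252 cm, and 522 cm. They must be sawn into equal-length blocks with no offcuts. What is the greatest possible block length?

18 cm

This is the greatest common divisor of 1638, 252, and 522.
1638 = 2 × 3^2 × 7 × 13
252 = 2^2 × 3^2 × 7
522 = 2 × 3^2 × 29
gcd(1638, 252, 522) = 2 × 3^2 = 18.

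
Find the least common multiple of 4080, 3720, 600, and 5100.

4080 = 2^4 × 3 × 5 × 17
3720 = 2^3 × 3 × 5 × 31
600 = 2^3 × 3 × 5^2
5100 = 2^2 × 3 × 5^2 × 17
LCM(4080, 3720, 600, 5100) = 2^4 × 3 × 5^2 × 17 × 31 = 632400.

632400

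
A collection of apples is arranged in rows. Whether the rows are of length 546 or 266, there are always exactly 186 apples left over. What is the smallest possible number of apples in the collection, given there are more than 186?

N − 186 must be a common multiple of 546 and 266.
546 = 2 × 3 × 7 × 13
266 = 2 × 7 × 19
LCM(546, 266) = 2 × 3 × 7 × 13 × 19 = 10374.
Smallest N > 186 is LCM + 186 = 10374 + 186 = 10560.

10560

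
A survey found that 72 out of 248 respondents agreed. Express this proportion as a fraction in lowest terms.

9/31

72 = 2^3 × 3^2
248 = 2^3 × 31
gcd(72, 248) = 2^3 = 8.
Divide numerator and denominator by 8: 72/248 = 9/31.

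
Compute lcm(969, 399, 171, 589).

630819

969 = 3 × 17 × 19
399 = 3 × 7 × 19
171 = 3^2 × 19
589 = 19 × 31
LCM(969, 399, 171, 589) = 3^2 × 7 × 17 × 19 × 31 = 630819.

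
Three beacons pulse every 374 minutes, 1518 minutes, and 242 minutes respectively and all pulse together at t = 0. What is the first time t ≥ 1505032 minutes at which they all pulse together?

1703196 minutes

Joint pulses occur at multiples of LCM(374, 1518, 242).
374 = 2 × 11 × 17
1518 = 2 × 3 × 11 × 23
242 = 2 × 11^2
LCM(374, 1518, 242) = 2 × 3 × 11^2 × 17 × 23 = 283866.
Smallest multiple of 283866 that is ≥ 1505032: ⌈1505032/283866⌉ × 283866 = 6 × 283866 = 1703196.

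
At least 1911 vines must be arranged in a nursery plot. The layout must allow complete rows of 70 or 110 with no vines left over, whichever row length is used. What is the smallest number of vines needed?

The number of vines must be a common multiple of 70 and 110, so a multiple of their LCM.
70 = 2 × 5 × 7
110 = 2 × 5 × 11
LCM(70, 110) = 2 × 5 × 7 × 11 = 770.
Smallest multiple of 770 that is ≥ 1911: ⌈1911/770⌉ × 770 = 3 × 770 = 2310.

2310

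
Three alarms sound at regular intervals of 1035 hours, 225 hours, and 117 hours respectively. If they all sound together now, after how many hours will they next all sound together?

The first simultaneous occurrence is after LCM of the individual periods.
1035 = 3^2 × 5 × 23
225 = 3^2 × 5^2
117 = 3^2 × 13
LCM(1035, 225, 117) = 3^2 × 5^2 × 13 × 23 = 67275.

67275 hours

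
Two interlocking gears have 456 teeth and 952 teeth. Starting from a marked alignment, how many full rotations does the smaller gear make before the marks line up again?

They are all back at their starting positions together after one LCM of the periods.
456 = 2^3 × 3 × 19
952 = 2^3 × 7 × 17
LCM(456, 952) = 2^3 × 3 × 7 × 17 × 19 = 54264.
Rotations for period 456: 54264 / 456 = 119.

119 rotations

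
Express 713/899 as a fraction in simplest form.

713 = 23 × 31
899 = 29 × 31
gcd(713, 899) = 31.
Divide numerator and denominator by 31: 713/899 = 23/29.

23/29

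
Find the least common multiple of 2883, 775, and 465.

72075

2883 = 3 × 31^2
775 = 5^2 × 31
465 = 3 × 5 × 31
LCM(2883, 775, 465) = 3 × 5^2 × 31^2 = 72075.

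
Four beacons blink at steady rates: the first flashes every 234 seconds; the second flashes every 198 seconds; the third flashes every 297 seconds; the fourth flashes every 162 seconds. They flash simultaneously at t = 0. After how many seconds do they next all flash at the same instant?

The first simultaneous occurrence is after LCM of the individual periods.
234 = 2 × 3^2 × 13
198 = 2 × 3^2 × 11
297 = 3^3 × 11
162 = 2 × 3^4
LCM(234, 198, 297, 162) = 2 × 3^4 × 11 × 13 = 23166.

23166 seconds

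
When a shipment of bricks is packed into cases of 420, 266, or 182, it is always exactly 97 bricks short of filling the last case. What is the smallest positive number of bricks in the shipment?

103643

Being 97 short of a full case of size k means N ≡ −97 (mod k), i.e. N + 97 is a multiple of each size.
420 = 2^2 × 3 × 5 × 7
266 = 2 × 7 × 19
182 = 2 × 7 × 13
LCM(420, 266, 182) = 2^2 × 3 × 5 × 7 × 13 × 19 = 103740.
Smallest positive N is 103740 − 97 = 103643.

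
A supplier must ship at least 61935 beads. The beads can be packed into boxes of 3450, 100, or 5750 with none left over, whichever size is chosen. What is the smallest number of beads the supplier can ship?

69000

The number of beads must be a common multiple of 3450, 100, and 5750, so a multiple of their LCM.
3450 = 2 × 3 × 5^2 × 23
100 = 2^2 × 5^2
5750 = 2 × 5^3 × 23
LCM(3450, 100, 5750) = 2^2 × 3 × 5^3 × 23 = 34500.
Smallest multiple of 34500 that is ≥ 61935: ⌈61935/34500⌉ × 34500 = 2 × 34500 = 69000.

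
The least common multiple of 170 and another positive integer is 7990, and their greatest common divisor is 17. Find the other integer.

799

gcd × lcm = product of the two integers, so the other integer is (17 × 7990) / 170 = 799.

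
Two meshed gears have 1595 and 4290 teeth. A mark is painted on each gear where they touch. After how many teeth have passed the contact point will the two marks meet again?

They coincide at every common multiple of the periods; the first is the LCM.
1595 = 5 × 11 × 29
4290 = 2 × 3 × 5 × 11 × 13
LCM(1595, 4290) = 2 × 3 × 5 × 11 × 13 × 29 = 124410.

124410 teeth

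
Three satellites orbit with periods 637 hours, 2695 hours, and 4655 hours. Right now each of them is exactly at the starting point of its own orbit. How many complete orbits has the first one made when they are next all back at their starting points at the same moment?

All finish a whole number of cycles simultaneously at t = LCM of the periods.
637 = 7^2 × 13
2695 = 5 × 7^2 × 11
4655 = 5 × 7^2 × 19
LCM(637, 2695, 4655) = 5 × 7^2 × 11 × 13 × 19 = 665665.
Orbits for period 637: 665665 / 637 = 1045.

1045 orbits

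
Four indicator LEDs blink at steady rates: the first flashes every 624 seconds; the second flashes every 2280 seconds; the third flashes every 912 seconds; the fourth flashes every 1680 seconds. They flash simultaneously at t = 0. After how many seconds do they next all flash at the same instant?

We need the least common multiple of the intervals.
624 = 2^4 × 3 × 13
2280 = 2^3 × 3 × 5 × 19
912 = 2^4 × 3 × 19
1680 = 2^4 × 3 × 5 × 7
LCM(624, 2280, 912, 1680) = 2^4 × 3 × 5 × 7 × 13 × 19 = 414960.

414960 seconds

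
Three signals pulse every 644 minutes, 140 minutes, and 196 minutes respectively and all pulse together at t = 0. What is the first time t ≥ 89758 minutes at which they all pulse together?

Joint pulses occur at multiples of LCM(644, 140, 196).
644 = 2^2 × 7 × 23
140 = 2^2 × 5 × 7
196 = 2^2 × 7^2
LCM(644, 140, 196) = 2^2 × 5 × 7^2 × 23 = 22540.
Smallest multiple of 22540 that is ≥ 89758: ⌈89758/22540⌉ × 22540 = 4 × 22540 = 90160.

90160 minutes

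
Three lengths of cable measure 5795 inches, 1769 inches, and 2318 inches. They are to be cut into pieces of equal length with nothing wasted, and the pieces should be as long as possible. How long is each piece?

The greatest length dividing all of 5795, 1769, and 2318 is their gcd.
5795 = 5 × 19 × 61
1769 = 29 × 61
2318 = 2 × 19 × 61
gcd(5795, 1769, 2318) = 61.

61 inches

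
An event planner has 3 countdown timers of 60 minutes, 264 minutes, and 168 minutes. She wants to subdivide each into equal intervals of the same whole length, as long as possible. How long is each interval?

12 minutes

The interval must divide each timer length; the longest such is the gcd.
60 = 2^2 × 3 × 5
264 = 2^3 × 3 × 11
168 = 2^3 × 3 × 7
gcd(60, 264, 168) = 2^2 × 3 = 12.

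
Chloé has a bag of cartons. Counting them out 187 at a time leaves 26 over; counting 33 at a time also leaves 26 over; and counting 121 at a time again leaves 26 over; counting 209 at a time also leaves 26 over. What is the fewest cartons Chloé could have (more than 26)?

117275

N − 26 must be a common multiple of 187, 33, 121, and 209.
187 = 11 × 17
33 = 3 × 11
121 = 11^2
209 = 11 × 19
LCM(187, 33, 121, 209) = 3 × 11^2 × 17 × 19 = 117249.
Smallest N > 26 is LCM + 26 = 117249 + 26 = 117275.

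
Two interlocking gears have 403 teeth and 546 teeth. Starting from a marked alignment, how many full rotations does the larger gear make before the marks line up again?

31 rotations

All finish a whole number of cycles simultaneously at t = LCM of the periods.
403 = 13 × 31
546 = 2 × 3 × 7 × 13
LCM(403, 546) = 2 × 3 × 7 × 13 × 31 = 16926.
Rotations for period 546: 16926 / 546 = 31.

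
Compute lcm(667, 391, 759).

374187

667 = 23 × 29
391 = 17 × 23
759 = 3 × 11 × 23
LCM(667, 391, 759) = 3 × 11 × 17 × 23 × 29 = 374187.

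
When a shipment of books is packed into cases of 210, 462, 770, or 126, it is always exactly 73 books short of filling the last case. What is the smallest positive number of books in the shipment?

Being 73 short of a full case of size k means N ≡ −73 (mod k), i.e. N + 73 is a multiple of each size.
210 = 2 × 3 × 5 × 7
462 = 2 × 3 × 7 × 11
770 = 2 × 5 × 7 × 11
126 = 2 × 3^2 × 7
LCM(210, 462, 770, 126) = 2 × 3^2 × 5 × 7 × 11 = 6930.
Smallest positive N is 6930 − 73 = 6857.

6857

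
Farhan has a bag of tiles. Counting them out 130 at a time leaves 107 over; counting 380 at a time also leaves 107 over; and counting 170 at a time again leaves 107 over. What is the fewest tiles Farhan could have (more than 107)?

N − 107 must be a common multiple of 130, 380, and 170.
130 = 2 × 5 × 13
380 = 2^2 × 5 × 19
170 = 2 × 5 × 17
LCM(130, 380, 170) = 2^2 × 5 × 13 × 17 × 19 = 83980.
Smallest N > 107 is LCM + 107 = 83980 + 107 = 84087.

84087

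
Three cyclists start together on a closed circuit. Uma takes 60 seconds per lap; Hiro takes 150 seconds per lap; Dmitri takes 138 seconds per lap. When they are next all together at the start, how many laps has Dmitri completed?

50 laps

They are all back at their starting positions together after one LCM of the periods.
60 = 2^2 × 3 × 5
150 = 2 × 3 × 5^2
138 = 2 × 3 × 23
LCM(60, 150, 138) = 2^2 × 3 × 5^2 × 23 = 6900.
Laps for period 138: 6900 / 138 = 50.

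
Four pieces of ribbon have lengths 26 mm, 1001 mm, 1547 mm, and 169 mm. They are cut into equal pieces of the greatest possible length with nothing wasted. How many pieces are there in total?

211

Piece length = gcd(26, 1001, 1547, 169).
26 = 2 × 13
1001 = 7 × 11 × 13
1547 = 7 × 13 × 17
169 = 13^2
gcd(26, 1001, 1547, 169) = 13.
Total pieces = 26/13 + 1001/13 + 1547/13 + 169/13 = 2 + 77 + 119 + 13 = 211.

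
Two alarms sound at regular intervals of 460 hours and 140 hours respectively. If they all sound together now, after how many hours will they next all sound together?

3220 hours

The first simultaneous occurrence is after LCM of the individual periods.
460 = 2^2 × 5 × 23
140 = 2^2 × 5 × 7
LCM(460, 140) = 2^2 × 5 × 7 × 23 = 3220.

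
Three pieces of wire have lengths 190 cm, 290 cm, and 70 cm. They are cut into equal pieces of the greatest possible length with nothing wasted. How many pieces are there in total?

Piece length = gcd(190, 290, 70).
190 = 2 × 5 × 19
290 = 2 × 5 × 29
70 = 2 × 5 × 7
gcd(190, 290, 70) = 2 × 5 = 10.
Total pieces = 190/10 + 290/10 + 70/10 = 19 + 29 + 7 = 55.

55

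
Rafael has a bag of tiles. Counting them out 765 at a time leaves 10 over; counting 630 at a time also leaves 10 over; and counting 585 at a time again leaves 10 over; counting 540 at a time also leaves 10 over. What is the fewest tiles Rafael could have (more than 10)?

835390

N − 10 must be a common multiple of 765, 630, 585, and 540.
765 = 3^2 × 5 × 17
630 = 2 × 3^2 × 5 × 7
585 = 3^2 × 5 × 13
540 = 2^2 × 3^3 × 5
LCM(765, 630, 585, 540) = 2^2 × 3^3 × 5 × 7 × 13 × 17 = 835380.
Smallest N > 10 is LCM + 10 = 835380 + 10 = 835390.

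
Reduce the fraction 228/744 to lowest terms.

19/62

228 = 2^2 × 3 × 19
744 = 2^3 × 3 × 31
gcd(228, 744) = 2^2 × 3 = 12.
Divide numerator and denominator by 12: 228/744 = 19/62.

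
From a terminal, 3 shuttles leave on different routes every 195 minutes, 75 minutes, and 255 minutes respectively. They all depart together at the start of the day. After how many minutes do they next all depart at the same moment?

We need the least common multiple of the intervals.
195 = 3 × 5 × 13
75 = 3 × 5^2
255 = 3 × 5 × 17
LCM(195, 75, 255) = 3 × 5^2 × 13 × 17 = 16575.

16575 minutes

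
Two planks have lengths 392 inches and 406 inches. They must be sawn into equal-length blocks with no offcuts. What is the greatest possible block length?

By the Euclidean algorithm:
406 = 1 × 392 + 14
392 = 28 × 14 + 0
gcd(392, 406) = 14.

14 inches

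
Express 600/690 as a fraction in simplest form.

600 = 2^3 × 3 × 5^2
690 = 2 × 3 × 5 × 23
gcd(600, 690) = 2 × 3 × 5 = 30.
Divide numerator and denominator by 30: 600/690 = 20/23.

20/23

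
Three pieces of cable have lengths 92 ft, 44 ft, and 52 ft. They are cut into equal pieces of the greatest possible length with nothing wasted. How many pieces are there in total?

47

Piece length = gcd(92, 44, 52).
92 = 2^2 × 23
44 = 2^2 × 11
52 = 2^2 × 13
gcd(92, 44, 52) = 2^2 = 4.
Total pieces = 92/4 + 44/4 + 52/4 = 23 + 11 + 13 = 47.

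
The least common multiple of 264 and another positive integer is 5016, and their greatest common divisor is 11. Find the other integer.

gcd × lcm = product of the two integers, so the other integer is (11 × 5016) / 264 = 209.

209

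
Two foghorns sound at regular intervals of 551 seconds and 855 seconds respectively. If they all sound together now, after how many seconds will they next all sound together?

24795 seconds

We need the least common multiple of the intervals.
551 = 19 × 29
855 = 3^2 × 5 × 19
LCM(551, 855) = 3^2 × 5 × 19 × 29 = 24795.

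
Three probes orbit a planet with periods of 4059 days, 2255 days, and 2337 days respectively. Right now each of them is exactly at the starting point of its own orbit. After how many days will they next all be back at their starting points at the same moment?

385605 days

We need the least common multiple of the intervals.
4059 = 3^2 × 11 × 41
2255 = 5 × 11 × 41
2337 = 3 × 19 × 41
LCM(4059, 2255, 2337) = 3^2 × 5 × 11 × 19 × 41 = 385605.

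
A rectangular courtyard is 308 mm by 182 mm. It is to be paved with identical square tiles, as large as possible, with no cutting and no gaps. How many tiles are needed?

Tile side = gcd(308, 182).
308 = 2^2 × 7 × 11
182 = 2 × 7 × 13
gcd(308, 182) = 2 × 7 = 14.
Tiles: (308/14) × (182/14) = 22 × 13 = 286.

286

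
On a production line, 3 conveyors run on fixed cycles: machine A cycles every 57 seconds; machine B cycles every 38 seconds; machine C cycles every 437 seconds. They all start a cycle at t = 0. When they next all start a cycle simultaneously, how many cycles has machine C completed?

They are all back at their starting positions together after one LCM of the periods.
57 = 3 × 19
38 = 2 × 19
437 = 19 × 23
LCM(57, 38, 437) = 2 × 3 × 19 × 23 = 2622.
Cycles for period 437: 2622 / 437 = 6.

6 cycles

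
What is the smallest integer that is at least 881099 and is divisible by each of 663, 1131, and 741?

1095939

The integer must be a common multiple of 663, 1131, and 741, so a multiple of their LCM.
663 = 3 × 13 × 17
1131 = 3 × 13 × 29
741 = 3 × 13 × 19
LCM(663, 1131, 741) = 3 × 13 × 17 × 19 × 29 = 365313.
Smallest multiple of 365313 that is ≥ 881099: ⌈881099/365313⌉ × 365313 = 3 × 365313 = 1095939.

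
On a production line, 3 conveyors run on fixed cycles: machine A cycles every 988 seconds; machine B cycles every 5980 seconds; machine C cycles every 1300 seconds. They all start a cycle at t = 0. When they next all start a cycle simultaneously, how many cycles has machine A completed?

575 cycles

They are all back at their starting positions together after one LCM of the periods.
988 = 2^2 × 13 × 19
5980 = 2^2 × 5 × 13 × 23
1300 = 2^2 × 5^2 × 13
LCM(988, 5980, 1300) = 2^2 × 5^2 × 13 × 19 × 23 = 568100.
Cycles for period 988: 568100 / 988 = 575.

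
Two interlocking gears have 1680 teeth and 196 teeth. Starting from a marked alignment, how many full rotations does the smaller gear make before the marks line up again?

60 rotations

All finish a whole number of cycles simultaneously at t = LCM of the periods.
1680 = 2^4 × 3 × 5 × 7
196 = 2^2 × 7^2
LCM(1680, 196) = 2^4 × 3 × 5 × 7^2 = 11760.
Rotations for period 196: 11760 / 196 = 60.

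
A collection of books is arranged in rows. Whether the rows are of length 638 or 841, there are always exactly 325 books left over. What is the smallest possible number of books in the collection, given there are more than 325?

N − 325 must be a common multiple of 638 and 841.
638 = 2 × 11 × 29
841 = 29^2
LCM(638, 841) = 2 × 11 × 29^2 = 18502.
Smallest N > 325 is LCM + 325 = 18502 + 325 = 18827.

18827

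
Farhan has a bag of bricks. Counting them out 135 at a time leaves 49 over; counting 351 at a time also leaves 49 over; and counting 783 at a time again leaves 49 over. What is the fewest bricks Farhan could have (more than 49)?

50944

N − 49 must be a common multiple of 135, 351, and 783.
135 = 3^3 × 5
351 = 3^3 × 13
783 = 3^3 × 29
LCM(135, 351, 783) = 3^3 × 5 × 13 × 29 = 50895.
Smallest N > 49 is LCM + 49 = 50895 + 49 = 50944.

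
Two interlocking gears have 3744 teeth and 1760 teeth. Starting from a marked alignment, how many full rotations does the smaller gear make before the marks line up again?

They are all back at their starting positions together after one LCM of the periods.
3744 = 2^5 × 3^2 × 13
1760 = 2^5 × 5 × 11
LCM(3744, 1760) = 2^5 × 3^2 × 5 × 11 × 13 = 205920.
Rotations for period 1760: 205920 / 1760 = 117.

117 rotations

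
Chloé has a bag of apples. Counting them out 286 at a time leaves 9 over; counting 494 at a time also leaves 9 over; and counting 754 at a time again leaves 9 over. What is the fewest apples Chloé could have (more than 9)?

N − 9 must be a common multiple of 286, 494, and 754.
286 = 2 × 11 × 13
494 = 2 × 13 × 19
754 = 2 × 13 × 29
LCM(286, 494, 754) = 2 × 11 × 13 × 19 × 29 = 157586.
Smallest N > 9 is LCM + 9 = 157586 + 9 = 157595.

157595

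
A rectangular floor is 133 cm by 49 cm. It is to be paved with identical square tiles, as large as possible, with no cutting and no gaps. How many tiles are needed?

Tile side = gcd(133, 49).
133 = 7 × 19
49 = 7^2
gcd(133, 49) = 7.
Tiles: (133/7) × (49/7) = 19 × 7 = 133.

133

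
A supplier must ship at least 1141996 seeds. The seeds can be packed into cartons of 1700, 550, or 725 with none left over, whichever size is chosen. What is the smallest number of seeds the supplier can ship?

The number of seeds must be a common multiple of 1700, 550, and 725, so a multiple of their LCM.
1700 = 2^2 × 5^2 × 17
550 = 2 × 5^2 × 11
725 = 5^2 × 29
LCM(1700, 550, 725) = 2^2 × 5^2 × 11 × 17 × 29 = 542300.
Smallest multiple of 542300 that is ≥ 1141996: ⌈1141996/542300⌉ × 542300 = 3 × 542300 = 1626900.

1626900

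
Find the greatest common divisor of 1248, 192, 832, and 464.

1248 = 2^5 × 3 × 13
192 = 2^6 × 3
832 = 2^6 × 13
464 = 2^4 × 29
gcd(1248, 192, 832, 464) = 2^4 = 16.

16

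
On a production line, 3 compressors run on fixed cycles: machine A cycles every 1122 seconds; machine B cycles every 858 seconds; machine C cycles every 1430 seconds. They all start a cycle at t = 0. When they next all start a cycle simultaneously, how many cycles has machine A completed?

The first common completion time is the LCM of the periods.
1122 = 2 × 3 × 11 × 17
858 = 2 × 3 × 11 × 13
1430 = 2 × 5 × 11 × 13
LCM(1122, 858, 1430) = 2 × 3 × 5 × 11 × 13 × 17 = 72930.
Cycles for period 1122: 72930 / 1122 = 65.

65 cycles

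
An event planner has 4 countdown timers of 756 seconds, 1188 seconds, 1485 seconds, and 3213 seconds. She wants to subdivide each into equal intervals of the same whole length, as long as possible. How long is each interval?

27 seconds

The interval must divide each timer length; the longest such is the gcd.
756 = 2^2 × 3^3 × 7
1188 = 2^2 × 3^3 × 11
1485 = 3^3 × 5 × 11
3213 = 3^3 × 7 × 17
gcd(756, 1188, 1485, 3213) = 3^3 = 27.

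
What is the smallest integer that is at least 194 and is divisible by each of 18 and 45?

270

The integer must be a common multiple of 18 and 45, so a multiple of their LCM.
18 = 2 × 3^2
45 = 3^2 × 5
LCM(18, 45) = 2 × 3^2 × 5 = 90.
Smallest multiple of 90 that is ≥ 194: ⌈194/90⌉ × 90 = 3 × 90 = 270.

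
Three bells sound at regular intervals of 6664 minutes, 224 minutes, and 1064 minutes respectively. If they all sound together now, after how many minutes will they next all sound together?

506464 minutes

They coincide at every common multiple of the periods; the first is the LCM.
6664 = 2^3 × 7^2 × 17
224 = 2^5 × 7
1064 = 2^3 × 7 × 19
LCM(6664, 224, 1064) = 2^5 × 7^2 × 17 × 19 = 506464.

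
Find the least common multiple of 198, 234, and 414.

198 = 2 × 3^2 × 11
234 = 2 × 3^2 × 13
414 = 2 × 3^2 × 23
LCM(198, 234, 414) = 2 × 3^2 × 11 × 13 × 23 = 59202.

59202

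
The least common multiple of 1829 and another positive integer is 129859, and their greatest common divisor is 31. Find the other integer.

gcd × lcm = product of the two integers, so the other integer is (31 × 129859) / 1829 = 2201.

2201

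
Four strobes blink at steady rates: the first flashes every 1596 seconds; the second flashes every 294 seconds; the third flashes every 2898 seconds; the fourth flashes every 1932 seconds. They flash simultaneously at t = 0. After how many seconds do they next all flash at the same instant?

They coincide at every common multiple of the periods; the first is the LCM.
1596 = 2^2 × 3 × 7 × 19
294 = 2 × 3 × 7^2
2898 = 2 × 3^2 × 7 × 23
1932 = 2^2 × 3 × 7 × 23
LCM(1596, 294, 2898, 1932) = 2^2 × 3^2 × 7^2 × 19 × 23 = 770868.

770868 seconds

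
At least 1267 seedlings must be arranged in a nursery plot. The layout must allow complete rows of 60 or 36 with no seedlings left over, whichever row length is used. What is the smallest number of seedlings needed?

The number of seedlings must be a common multiple of 60 and 36, so a multiple of their LCM.
60 = 2^2 × 3 × 5
36 = 2^2 × 3^2
LCM(60, 36) = 2^2 × 3^2 × 5 = 180.
Smallest multiple of 180 that is ≥ 1267: ⌈1267/180⌉ × 180 = 8 × 180 = 1440.

1440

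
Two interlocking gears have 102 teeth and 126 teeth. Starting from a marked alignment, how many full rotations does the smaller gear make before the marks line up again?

The first common completion time is the LCM of the periods.
102 = 2 × 3 × 17
126 = 2 × 3^2 × 7
LCM(102, 126) = 2 × 3^2 × 7 × 17 = 2142.
Rotations for period 102: 2142 / 102 = 21.

21 rotations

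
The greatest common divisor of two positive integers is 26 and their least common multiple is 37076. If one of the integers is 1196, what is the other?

For two integers, gcd × lcm = product, so the other is (26 × 37076) / 1196 = 963976 / 1196 = 806.

806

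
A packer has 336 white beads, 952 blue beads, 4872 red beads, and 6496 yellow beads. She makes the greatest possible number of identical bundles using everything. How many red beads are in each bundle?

87

Number of bundles = gcd(336, 952, 4872, 6496).
336 = 2^4 × 3 × 7
952 = 2^3 × 7 × 17
4872 = 2^3 × 3 × 7 × 29
6496 = 2^5 × 7 × 29
gcd(336, 952, 4872, 6496) = 2^3 × 7 = 56.
red beads per bundle = 4872 / 56 = 87.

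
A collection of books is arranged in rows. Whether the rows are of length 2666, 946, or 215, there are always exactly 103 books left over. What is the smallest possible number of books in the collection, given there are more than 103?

N − 103 must be a common multiple of 2666, 946, and 215.
2666 = 2 × 31 × 43
946 = 2 × 11 × 43
215 = 5 × 43
LCM(2666, 946, 215) = 2 × 5 × 11 × 31 × 43 = 146630.
Smallest N > 103 is LCM + 103 = 146630 + 103 = 146733.

146733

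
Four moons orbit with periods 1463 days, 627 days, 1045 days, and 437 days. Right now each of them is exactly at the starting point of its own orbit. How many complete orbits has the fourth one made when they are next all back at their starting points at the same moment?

1155 orbits

All finish a whole number of cycles simultaneously at t = LCM of the periods.
1463 = 7 × 11 × 19
627 = 3 × 11 × 19
1045 = 5 × 11 × 19
437 = 19 × 23
LCM(1463, 627, 1045, 437) = 3 × 5 × 7 × 11 × 19 × 23 = 504735.
Orbits for period 437: 504735 / 437 = 1155.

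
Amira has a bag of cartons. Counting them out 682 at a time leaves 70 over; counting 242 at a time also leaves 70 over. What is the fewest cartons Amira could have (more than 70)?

N − 70 must be a common multiple of 682 and 242.
682 = 2 × 11 × 31
242 = 2 × 11^2
LCM(682, 242) = 2 × 11^2 × 31 = 7502.
Smallest N > 70 is LCM + 70 = 7502 + 70 = 7572.

7572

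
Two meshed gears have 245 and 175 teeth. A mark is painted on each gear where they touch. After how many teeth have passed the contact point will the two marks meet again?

We need the least common multiple of the intervals.
245 = 5 × 7^2
175 = 5^2 × 7
LCM(245, 175) = 5^2 × 7^2 = 1225.

1225 teeth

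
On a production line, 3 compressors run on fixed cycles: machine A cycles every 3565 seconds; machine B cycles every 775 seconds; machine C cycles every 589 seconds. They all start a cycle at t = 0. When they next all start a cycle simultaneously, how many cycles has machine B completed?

All finish a whole number of cycles simultaneously at t = LCM of the periods.
3565 = 5 × 23 × 31
775 = 5^2 × 31
589 = 19 × 31
LCM(3565, 775, 589) = 5^2 × 19 × 23 × 31 = 338675.
Cycles for period 775: 338675 / 775 = 437.

437 cycles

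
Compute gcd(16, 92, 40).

4

16 = 2^4
92 = 2^2 × 23
40 = 2^3 × 5
gcd(16, 92, 40) = 2^2 = 4.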